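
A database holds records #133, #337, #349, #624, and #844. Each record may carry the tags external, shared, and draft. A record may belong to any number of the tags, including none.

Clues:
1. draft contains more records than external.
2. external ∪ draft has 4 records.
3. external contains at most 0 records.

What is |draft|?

4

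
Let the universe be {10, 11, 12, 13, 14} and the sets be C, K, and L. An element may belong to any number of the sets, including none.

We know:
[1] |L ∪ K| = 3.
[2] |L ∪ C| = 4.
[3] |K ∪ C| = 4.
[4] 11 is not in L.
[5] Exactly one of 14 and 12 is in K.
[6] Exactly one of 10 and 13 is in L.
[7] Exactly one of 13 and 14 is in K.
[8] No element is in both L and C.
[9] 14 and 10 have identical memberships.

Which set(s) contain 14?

14: K, L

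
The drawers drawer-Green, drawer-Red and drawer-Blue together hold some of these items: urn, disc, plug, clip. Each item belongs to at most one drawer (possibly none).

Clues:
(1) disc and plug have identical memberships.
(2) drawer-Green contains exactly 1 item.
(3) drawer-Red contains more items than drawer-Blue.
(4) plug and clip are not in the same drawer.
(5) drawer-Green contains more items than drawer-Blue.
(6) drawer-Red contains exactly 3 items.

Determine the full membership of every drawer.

drawer-Green = {clip}; drawer-Red = {disc, plug, urn}; drawer-Blue = {}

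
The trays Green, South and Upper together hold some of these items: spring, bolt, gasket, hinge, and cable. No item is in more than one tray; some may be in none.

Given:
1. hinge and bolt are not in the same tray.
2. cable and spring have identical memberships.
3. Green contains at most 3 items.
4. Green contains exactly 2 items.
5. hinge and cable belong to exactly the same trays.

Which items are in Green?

Green = {bolt, gasket}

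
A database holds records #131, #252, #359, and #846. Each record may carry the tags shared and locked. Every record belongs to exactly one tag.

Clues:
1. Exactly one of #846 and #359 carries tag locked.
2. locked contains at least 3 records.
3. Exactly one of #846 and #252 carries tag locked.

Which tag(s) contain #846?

#846: shared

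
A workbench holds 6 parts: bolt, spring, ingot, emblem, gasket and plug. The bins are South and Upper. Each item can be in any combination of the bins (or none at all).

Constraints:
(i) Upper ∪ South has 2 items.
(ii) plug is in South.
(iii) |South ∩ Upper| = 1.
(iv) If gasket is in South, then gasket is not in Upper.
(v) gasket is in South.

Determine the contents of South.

South = {gasket, plug}

From (ii): plug ∈ South.
From (v): gasket ∈ South.
(iv): gasket ∉ Upper.
Suppose bolt ∈ South: no assignment then satisfies all the clues, so bolt ∉ South.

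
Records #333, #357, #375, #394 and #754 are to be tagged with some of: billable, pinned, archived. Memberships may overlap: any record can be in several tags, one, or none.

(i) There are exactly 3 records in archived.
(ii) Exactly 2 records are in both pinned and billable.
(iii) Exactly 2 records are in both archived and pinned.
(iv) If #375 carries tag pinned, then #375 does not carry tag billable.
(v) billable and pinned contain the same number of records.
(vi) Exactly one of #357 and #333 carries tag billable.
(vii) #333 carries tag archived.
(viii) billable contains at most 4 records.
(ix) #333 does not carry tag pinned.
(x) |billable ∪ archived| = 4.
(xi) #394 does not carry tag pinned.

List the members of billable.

billable = {#357, #394, #754}

From (vii): #333 ∈ archived.
From (ix): #333 ∉ pinned.
From (xi): #394 ∉ pinned.
Suppose #333 ∈ billable: no assignment then satisfies all the clues, so #333 ∉ billable.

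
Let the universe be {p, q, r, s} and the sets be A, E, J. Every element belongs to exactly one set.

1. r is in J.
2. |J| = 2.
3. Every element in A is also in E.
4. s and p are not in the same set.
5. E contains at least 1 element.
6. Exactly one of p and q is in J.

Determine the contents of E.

E = {q, s}

From (1): r ∈ J.
Suppose p ∈ E: no assignment then satisfies all the clues, so p ∉ E.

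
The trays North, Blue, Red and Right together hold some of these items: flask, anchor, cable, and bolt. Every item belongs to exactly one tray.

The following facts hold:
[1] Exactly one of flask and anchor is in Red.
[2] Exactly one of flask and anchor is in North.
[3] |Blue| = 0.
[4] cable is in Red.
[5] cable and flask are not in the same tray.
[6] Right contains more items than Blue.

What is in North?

From (4): cable ∈ Red.
(3): Blue already has 0, so the rest are out.
(5): flask ∉ Red.
(1) (exactly one): anchor ∈ Red.
(2) (exactly one): flask ∈ North.
Suppose bolt ∈ North: no assignment then satisfies all the clues, so bolt ∉ North.

North = {flask}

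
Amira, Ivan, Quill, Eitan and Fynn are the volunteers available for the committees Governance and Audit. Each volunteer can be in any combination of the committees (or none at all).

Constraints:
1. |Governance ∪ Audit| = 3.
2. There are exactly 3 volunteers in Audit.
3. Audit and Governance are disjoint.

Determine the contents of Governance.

Governance = {}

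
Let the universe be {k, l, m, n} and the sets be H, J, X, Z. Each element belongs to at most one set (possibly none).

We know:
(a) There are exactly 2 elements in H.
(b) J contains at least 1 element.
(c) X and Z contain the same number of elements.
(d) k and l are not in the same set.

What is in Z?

Z = {}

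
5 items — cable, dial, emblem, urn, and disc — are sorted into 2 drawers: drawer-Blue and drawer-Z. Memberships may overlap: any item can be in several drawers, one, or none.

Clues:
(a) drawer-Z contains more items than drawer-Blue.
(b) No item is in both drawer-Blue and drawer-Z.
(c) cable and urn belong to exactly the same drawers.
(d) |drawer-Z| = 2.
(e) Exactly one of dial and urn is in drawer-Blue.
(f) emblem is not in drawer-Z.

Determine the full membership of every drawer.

From (f): emblem ∉ drawer-Z.
Suppose cable ∈ drawer-Blue: no assignment then satisfies all the clues, so cable ∉ drawer-Blue.

drawer-Blue = {dial}; drawer-Z = {cable, urn}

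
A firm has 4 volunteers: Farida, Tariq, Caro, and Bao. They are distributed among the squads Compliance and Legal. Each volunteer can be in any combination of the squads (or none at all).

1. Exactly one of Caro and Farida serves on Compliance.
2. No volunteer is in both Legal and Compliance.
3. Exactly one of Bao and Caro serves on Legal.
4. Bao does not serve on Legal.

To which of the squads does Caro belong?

Caro: Legal

From (4): Bao ∉ Legal.
(3) (exactly one): Caro ∈ Legal.
(2) (disjoint): Caro ∉ Compliance.
(1) (exactly one): Farida ∈ Compliance.
(2) (disjoint): Farida ∉ Legal.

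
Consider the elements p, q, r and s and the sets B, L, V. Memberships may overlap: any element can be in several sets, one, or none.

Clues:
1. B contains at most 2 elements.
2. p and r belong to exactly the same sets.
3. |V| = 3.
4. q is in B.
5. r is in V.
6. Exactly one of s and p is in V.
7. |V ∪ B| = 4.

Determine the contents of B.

B = {q, s}

From (4): q ∈ B.
From (5): r ∈ V.
(2): p matches r: p ∈ V.
(6) (exactly one): s ∉ V.
(3): only 3 candidates remain for V, so all are in.
Suppose p ∈ B: no assignment then satisfies all the clues, so p ∉ B.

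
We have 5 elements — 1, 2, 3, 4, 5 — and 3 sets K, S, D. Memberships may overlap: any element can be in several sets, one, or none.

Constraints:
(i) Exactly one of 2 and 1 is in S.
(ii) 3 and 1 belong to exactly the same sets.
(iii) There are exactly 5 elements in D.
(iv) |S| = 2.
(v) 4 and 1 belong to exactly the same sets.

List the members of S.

S = {2, 5}

(iii): only 5 candidates remain for D, so all are in.
Suppose 1 ∈ S: no assignment then satisfies all the clues, so 1 ∉ S.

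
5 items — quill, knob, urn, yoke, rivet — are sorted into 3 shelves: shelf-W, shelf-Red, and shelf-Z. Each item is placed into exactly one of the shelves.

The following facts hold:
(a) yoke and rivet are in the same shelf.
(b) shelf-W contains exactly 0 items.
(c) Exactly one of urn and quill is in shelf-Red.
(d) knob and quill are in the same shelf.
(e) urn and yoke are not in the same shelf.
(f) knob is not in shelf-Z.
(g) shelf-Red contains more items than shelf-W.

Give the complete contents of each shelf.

shelf-W = {}; shelf-Red = {knob, quill, rivet, yoke}; shelf-Z = {urn}

From (f): knob ∉ shelf-Z.
(b): shelf-W already has 0, so the rest are out.
(d): quill matches knob: quill ∉ shelf-Z.
Only one shelf left: quill ∈ shelf-Red.
Only one shelf left: knob ∈ shelf-Red.
(c) (exactly one): urn ∉ shelf-Red.
Only one shelf left: urn ∈ shelf-Z.
(e): yoke ∉ shelf-Z.
Only one shelf left: yoke ∈ shelf-Red.
(a): rivet matches yoke: rivet ∈ shelf-Red.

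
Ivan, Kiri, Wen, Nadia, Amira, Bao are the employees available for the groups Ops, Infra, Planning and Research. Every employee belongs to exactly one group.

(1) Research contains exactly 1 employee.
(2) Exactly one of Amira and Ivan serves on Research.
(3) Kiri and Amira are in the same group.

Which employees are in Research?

Research = {Ivan}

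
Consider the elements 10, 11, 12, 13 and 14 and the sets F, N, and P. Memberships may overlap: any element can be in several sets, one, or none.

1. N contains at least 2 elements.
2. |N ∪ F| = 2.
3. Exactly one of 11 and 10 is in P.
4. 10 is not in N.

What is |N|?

2

From (4): 10 ∉ N.
Suppose 10 ∈ F: no assignment then satisfies all the clues, so 10 ∉ F.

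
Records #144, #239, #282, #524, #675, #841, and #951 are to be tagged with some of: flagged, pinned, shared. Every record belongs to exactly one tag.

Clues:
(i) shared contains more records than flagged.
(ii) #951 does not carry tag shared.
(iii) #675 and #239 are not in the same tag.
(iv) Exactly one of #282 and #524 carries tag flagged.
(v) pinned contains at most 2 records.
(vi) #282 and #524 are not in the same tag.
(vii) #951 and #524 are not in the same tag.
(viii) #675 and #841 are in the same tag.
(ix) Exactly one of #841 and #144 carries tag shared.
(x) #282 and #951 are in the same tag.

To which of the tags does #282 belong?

#282: flagged

From (ii): #951 ∉ shared.
(x): #282 matches #951: #282 ∉ shared.
Suppose #282 ∉ flagged: no assignment then satisfies all the clues, so #282 ∈ flagged.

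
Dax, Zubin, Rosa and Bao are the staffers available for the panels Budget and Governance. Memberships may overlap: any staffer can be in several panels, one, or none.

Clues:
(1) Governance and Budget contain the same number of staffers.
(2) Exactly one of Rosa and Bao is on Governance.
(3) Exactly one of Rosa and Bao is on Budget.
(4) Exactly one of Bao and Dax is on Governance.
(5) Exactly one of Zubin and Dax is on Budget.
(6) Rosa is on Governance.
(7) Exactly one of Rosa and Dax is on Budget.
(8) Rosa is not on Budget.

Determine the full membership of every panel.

Budget = {Bao, Dax}; Governance = {Dax, Rosa}

From (6): Rosa ∈ Governance.
From (8): Rosa ∉ Budget.
(2) (exactly one): Bao ∉ Governance.
(3) (exactly one): Bao ∈ Budget.
(4) (exactly one): Dax ∈ Governance.
(7) (exactly one): Dax ∈ Budget.
(5) (exactly one): Zubin ∉ Budget.
Suppose Zubin ∈ Governance: no assignment then satisfies all the clues, so Zubin ∉ Governance.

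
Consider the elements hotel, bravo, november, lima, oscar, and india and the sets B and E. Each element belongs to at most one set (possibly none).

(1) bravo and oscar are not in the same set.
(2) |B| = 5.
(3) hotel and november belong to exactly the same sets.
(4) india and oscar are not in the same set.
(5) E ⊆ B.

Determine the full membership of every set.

B = {bravo, hotel, india, lima, november}; E = {}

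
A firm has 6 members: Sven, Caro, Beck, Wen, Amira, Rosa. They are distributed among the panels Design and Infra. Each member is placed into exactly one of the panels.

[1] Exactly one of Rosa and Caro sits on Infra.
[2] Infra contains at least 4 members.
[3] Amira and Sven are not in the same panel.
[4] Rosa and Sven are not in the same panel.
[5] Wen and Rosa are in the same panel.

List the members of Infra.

Infra = {Amira, Beck, Rosa, Wen}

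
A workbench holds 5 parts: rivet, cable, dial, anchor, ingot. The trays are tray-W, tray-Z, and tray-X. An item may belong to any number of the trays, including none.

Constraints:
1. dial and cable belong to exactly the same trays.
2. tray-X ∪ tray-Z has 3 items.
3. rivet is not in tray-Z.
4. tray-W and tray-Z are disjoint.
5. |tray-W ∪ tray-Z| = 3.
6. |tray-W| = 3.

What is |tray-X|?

3

From (3): rivet ∉ tray-Z.
Suppose cable ∈ tray-Z: no assignment then satisfies all the clues, so cable ∉ tray-Z.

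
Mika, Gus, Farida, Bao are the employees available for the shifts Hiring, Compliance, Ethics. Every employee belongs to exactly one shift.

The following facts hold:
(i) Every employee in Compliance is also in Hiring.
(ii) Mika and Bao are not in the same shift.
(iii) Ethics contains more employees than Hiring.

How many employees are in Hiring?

1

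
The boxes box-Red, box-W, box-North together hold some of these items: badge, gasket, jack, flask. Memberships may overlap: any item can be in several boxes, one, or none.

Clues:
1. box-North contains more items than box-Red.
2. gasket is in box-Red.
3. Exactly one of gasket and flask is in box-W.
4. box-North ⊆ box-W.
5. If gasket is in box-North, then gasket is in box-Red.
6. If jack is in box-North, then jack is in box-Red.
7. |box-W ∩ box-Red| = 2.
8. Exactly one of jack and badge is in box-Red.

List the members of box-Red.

From (2): gasket ∈ box-Red.
Suppose badge ∈ box-Red: no assignment then satisfies all the clues, so badge ∉ box-Red.

box-Red = {gasket, jack}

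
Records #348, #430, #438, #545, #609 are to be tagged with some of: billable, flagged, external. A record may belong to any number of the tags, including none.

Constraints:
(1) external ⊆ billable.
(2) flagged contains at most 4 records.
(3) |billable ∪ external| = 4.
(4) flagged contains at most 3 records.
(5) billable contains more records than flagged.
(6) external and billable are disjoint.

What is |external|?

0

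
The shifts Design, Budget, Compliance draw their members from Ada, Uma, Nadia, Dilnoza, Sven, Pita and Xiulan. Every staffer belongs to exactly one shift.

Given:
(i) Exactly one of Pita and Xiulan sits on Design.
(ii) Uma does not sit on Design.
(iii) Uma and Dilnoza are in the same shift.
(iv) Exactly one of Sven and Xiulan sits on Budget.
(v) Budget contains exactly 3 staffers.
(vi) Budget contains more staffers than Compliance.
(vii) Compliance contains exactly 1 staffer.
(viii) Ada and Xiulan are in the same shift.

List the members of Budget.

Budget = {Dilnoza, Sven, Uma}

From (ii): Uma ∉ Design.
(iii): Dilnoza matches Uma: Dilnoza ∉ Design.
Suppose Ada ∈ Budget: no assignment then satisfies all the clues, so Ada ∉ Budget.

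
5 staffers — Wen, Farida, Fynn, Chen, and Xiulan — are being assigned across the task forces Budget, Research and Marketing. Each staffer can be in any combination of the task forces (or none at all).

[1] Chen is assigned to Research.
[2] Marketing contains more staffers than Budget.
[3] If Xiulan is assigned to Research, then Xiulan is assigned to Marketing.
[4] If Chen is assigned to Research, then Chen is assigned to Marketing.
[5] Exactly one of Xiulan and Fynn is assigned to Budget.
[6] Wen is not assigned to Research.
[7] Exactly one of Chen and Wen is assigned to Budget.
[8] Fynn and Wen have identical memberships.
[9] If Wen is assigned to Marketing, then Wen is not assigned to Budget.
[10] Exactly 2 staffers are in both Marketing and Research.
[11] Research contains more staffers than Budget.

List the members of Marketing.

Marketing = {Chen, Fynn, Wen, Xiulan}

From (1): Chen ∈ Research.
From (6): Wen ∉ Research.
(4): Chen ∈ Marketing.
(8): Fynn matches Wen: Fynn ∉ Research.
Suppose Wen ∉ Marketing: no assignment then satisfies all the clues, so Wen ∈ Marketing.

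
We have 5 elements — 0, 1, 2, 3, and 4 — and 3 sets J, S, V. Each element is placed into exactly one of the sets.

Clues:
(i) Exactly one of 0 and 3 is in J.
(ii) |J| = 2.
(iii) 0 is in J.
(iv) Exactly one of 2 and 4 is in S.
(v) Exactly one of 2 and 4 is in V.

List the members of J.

J = {0, 1}

From (iii): 0 ∈ J.
(i) (exactly one): 3 ∉ J.
Suppose 1 ∉ J: no assignment then satisfies all the clues, so 1 ∈ J.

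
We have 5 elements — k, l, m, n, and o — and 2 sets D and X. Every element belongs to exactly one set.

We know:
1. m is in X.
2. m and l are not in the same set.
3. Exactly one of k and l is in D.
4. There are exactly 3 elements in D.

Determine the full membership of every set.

D = {l, n, o}; X = {k, m}

From (1): m ∈ X.
(2): l ∉ X.
Only one set left: l ∈ D.
(3) (exactly one): k ∉ D.
(4): only 3 candidates remain for D, so all are in.
Only one set left: k ∈ X.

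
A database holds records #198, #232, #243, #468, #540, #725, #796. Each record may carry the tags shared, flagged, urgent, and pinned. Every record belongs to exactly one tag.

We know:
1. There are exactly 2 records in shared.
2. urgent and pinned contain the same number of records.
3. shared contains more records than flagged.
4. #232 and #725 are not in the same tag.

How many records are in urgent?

2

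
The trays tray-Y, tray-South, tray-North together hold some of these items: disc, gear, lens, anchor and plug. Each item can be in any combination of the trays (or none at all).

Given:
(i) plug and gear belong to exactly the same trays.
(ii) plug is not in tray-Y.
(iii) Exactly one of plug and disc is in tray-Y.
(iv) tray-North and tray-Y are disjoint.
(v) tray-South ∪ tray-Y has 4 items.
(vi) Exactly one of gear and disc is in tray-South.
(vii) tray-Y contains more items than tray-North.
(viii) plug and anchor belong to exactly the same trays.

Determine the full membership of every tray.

tray-Y = {disc}; tray-South = {anchor, gear, plug}; tray-North = {}

From (ii): plug ∉ tray-Y.
(i): gear matches plug: gear ∉ tray-Y.
(iii) (exactly one): disc ∈ tray-Y.
(iv) (disjoint): disc ∉ tray-North.
(viii): anchor matches plug: anchor ∉ tray-Y.
Suppose disc ∈ tray-South: no assignment then satisfies all the clues, so disc ∉ tray-South.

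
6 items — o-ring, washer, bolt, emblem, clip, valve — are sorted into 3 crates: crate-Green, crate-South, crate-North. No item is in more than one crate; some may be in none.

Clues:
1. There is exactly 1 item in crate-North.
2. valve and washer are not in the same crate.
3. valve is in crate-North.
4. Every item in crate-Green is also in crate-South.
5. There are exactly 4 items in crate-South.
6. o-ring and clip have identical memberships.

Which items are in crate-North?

crate-North = {valve}

From (3): valve ∈ crate-North.
(1): crate-North already has 1, so the rest are out.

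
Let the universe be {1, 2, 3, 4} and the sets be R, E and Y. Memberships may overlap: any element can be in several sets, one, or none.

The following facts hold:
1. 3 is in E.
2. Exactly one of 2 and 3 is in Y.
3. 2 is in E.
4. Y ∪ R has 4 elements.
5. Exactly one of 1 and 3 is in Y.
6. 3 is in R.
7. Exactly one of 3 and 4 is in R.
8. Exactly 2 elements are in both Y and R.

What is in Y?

Y = {1, 2, 4}

From (1): 3 ∈ E.
From (3): 2 ∈ E.
From (6): 3 ∈ R.
(7) (exactly one): 4 ∉ R.
Suppose 1 ∉ Y: no assignment then satisfies all the clues, so 1 ∈ Y.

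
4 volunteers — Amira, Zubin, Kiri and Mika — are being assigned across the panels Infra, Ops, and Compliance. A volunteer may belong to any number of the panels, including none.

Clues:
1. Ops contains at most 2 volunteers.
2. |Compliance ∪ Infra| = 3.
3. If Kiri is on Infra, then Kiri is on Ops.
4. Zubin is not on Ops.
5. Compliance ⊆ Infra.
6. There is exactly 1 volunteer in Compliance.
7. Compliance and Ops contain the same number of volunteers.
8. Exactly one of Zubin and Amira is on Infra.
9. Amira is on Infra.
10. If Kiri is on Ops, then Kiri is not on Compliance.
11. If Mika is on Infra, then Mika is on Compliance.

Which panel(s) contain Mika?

Mika: Compliance, Infra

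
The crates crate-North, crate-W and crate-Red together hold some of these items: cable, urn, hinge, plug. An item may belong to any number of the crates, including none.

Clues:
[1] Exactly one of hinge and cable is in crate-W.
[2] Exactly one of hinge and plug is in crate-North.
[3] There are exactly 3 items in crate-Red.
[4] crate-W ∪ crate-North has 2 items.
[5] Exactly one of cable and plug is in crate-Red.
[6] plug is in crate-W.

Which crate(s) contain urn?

urn: crate-Red

From (6): plug ∈ crate-W.
Suppose urn ∈ crate-North: no assignment then satisfies all the clues, so urn ∉ crate-North.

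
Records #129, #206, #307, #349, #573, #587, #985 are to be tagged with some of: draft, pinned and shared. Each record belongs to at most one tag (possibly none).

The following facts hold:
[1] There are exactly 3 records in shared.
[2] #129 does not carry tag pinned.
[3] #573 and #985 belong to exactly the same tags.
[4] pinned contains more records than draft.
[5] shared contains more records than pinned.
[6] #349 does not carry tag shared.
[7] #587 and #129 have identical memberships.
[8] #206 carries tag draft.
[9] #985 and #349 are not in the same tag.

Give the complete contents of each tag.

draft = {#206}; pinned = {#573, #985}; shared = {#129, #307, #587}

From (2): #129 ∉ pinned.
From (6): #349 ∉ shared.
From (8): #206 ∈ draft.
(7): #587 matches #129: #587 ∉ pinned.
Suppose #129 ∈ draft: no assignment then satisfies all the clues, so #129 ∉ draft.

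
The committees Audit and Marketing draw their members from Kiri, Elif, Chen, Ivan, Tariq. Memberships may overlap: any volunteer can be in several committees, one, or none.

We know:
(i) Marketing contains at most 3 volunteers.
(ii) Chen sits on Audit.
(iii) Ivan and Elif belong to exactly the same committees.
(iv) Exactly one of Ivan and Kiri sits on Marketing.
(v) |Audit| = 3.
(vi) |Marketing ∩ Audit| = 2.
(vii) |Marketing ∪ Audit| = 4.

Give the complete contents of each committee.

Audit = {Chen, Elif, Ivan}; Marketing = {Elif, Ivan, Tariq}

From (ii): Chen ∈ Audit.
Suppose Kiri ∈ Audit: no assignment then satisfies all the clues, so Kiri ∉ Audit.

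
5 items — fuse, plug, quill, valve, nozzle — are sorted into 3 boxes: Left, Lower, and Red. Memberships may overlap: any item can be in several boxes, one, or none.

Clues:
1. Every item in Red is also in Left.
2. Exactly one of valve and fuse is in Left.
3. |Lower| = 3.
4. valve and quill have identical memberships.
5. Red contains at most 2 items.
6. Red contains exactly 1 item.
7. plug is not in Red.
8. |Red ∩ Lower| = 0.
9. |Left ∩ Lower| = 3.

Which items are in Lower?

From (7): plug ∉ Red.
Suppose fuse ∈ Lower: no assignment then satisfies all the clues, so fuse ∉ Lower.

Lower = {plug, quill, valve}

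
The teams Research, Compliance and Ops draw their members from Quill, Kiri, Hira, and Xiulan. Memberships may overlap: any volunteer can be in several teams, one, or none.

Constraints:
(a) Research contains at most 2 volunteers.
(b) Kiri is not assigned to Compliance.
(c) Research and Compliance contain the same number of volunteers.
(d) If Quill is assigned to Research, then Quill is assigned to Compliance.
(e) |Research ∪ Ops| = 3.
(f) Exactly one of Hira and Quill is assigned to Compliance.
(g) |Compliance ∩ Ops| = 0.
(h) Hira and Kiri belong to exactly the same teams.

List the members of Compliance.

Compliance = {Quill}

From (b): Kiri ∉ Compliance.
(h): Hira matches Kiri: Hira ∉ Compliance.
(f) (exactly one): Quill ∈ Compliance.
Suppose Xiulan ∈ Compliance: no assignment then satisfies all the clues, so Xiulan ∉ Compliance.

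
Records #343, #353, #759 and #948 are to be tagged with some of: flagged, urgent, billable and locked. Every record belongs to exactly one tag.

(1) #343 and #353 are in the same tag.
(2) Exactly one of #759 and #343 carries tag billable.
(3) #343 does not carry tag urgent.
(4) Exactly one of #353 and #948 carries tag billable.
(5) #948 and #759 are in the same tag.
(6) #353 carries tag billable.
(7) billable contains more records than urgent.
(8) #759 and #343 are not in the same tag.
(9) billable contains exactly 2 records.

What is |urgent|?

0

From (3): #343 ∉ urgent.
From (6): #353 ∈ billable.
(1): #343 matches #353: #343 ∉ flagged.
(1): #343 matches #353: #343 ∈ billable.
(2) (exactly one): #759 ∉ billable.
(4) (exactly one): #948 ∉ billable.
Suppose #759 ∈ urgent: no assignment then satisfies all the clues, so #759 ∉ urgent.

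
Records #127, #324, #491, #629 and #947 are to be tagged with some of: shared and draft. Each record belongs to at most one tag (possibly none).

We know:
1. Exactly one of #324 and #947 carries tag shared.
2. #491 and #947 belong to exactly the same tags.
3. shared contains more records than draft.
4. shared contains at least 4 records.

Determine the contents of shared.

shared = {#127, #491, #629, #947}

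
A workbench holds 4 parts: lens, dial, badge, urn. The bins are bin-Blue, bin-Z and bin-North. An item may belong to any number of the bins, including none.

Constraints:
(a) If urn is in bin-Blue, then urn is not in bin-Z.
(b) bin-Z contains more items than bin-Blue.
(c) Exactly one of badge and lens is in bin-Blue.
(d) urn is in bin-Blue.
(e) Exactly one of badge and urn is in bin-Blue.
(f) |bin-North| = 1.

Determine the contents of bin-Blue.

bin-Blue = {lens, urn}

From (d): urn ∈ bin-Blue.
(a): urn ∉ bin-Z.
(e) (exactly one): badge ∉ bin-Blue.
(c) (exactly one): lens ∈ bin-Blue.
Suppose dial ∈ bin-Blue: no assignment then satisfies all the clues, so dial ∉ bin-Blue.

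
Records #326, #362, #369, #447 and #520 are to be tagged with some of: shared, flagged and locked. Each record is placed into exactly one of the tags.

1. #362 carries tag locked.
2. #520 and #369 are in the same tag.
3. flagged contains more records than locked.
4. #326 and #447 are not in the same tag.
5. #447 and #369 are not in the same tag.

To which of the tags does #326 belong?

#326: flagged

From (1): #362 ∈ locked.
Suppose #326 ∈ shared: no assignment then satisfies all the clues, so #326 ∉ shared.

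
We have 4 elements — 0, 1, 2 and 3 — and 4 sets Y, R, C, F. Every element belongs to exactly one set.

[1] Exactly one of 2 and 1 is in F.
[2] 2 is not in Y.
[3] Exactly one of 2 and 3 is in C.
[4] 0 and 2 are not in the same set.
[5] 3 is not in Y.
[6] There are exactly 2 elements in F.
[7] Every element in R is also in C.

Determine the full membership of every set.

Y = {0}; R = {}; C = {2}; F = {1, 3}

From (2): 2 ∉ Y.
From (5): 3 ∉ Y.
Suppose 0 ∉ Y: no assignment then satisfies all the clues, so 0 ∈ Y.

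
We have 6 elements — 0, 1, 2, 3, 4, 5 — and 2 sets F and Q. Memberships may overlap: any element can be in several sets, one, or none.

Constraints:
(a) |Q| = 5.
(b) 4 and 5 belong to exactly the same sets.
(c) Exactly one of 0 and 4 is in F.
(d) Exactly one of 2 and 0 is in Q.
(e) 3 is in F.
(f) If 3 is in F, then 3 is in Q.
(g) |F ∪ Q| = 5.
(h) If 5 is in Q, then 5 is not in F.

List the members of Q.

Q = {0, 1, 3, 4, 5}

From (e): 3 ∈ F.
(f): 3 ∈ Q.
Suppose 0 ∉ Q: no assignment then satisfies all the clues, so 0 ∈ Q.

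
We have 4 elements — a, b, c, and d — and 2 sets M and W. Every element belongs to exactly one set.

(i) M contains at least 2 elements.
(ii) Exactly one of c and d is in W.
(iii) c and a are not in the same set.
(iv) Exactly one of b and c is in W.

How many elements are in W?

1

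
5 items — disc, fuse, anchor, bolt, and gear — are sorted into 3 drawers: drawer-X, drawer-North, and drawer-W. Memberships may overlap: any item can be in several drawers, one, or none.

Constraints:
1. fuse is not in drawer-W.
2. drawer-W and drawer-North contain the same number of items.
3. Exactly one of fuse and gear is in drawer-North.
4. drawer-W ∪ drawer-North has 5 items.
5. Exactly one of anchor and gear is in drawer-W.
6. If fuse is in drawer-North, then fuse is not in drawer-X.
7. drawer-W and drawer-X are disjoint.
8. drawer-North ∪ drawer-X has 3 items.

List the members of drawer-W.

drawer-W = {bolt, disc, gear}

From (1): fuse ∉ drawer-W.
Suppose disc ∉ drawer-W: no assignment then satisfies all the clues, so disc ∈ drawer-W.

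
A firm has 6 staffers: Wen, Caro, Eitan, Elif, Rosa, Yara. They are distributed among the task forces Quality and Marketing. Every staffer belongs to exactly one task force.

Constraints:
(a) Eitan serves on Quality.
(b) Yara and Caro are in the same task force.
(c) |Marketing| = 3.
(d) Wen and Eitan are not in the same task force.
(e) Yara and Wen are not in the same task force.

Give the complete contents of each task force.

From (a): Eitan ∈ Quality.
(d): Wen ∉ Quality.
Only one task force left: Wen ∈ Marketing.
(e): Yara ∉ Marketing.
Only one task force left: Yara ∈ Quality.
(b): Caro matches Yara: Caro ∈ Quality.
(c): only 3 candidates remain for Marketing, so all are in.

Quality = {Caro, Eitan, Yara}; Marketing = {Elif, Rosa, Wen}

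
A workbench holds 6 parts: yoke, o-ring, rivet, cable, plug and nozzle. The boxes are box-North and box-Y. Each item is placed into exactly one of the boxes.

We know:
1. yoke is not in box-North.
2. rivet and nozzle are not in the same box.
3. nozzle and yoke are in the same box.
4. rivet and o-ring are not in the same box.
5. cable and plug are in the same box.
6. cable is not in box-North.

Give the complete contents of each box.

box-North = {rivet}; box-Y = {cable, nozzle, o-ring, plug, yoke}

From (1): yoke ∉ box-North.
From (6): cable ∉ box-North.
(3): nozzle matches yoke: nozzle ∉ box-North.
(5): plug matches cable: plug ∉ box-North.
Only one box left: yoke ∈ box-Y.
Only one box left: cable ∈ box-Y.
Only one box left: plug ∈ box-Y.
Only one box left: nozzle ∈ box-Y.
(2): rivet ∉ box-Y.
Only one box left: rivet ∈ box-North.
(4): o-ring ∉ box-North.
Only one box left: o-ring ∈ box-Y.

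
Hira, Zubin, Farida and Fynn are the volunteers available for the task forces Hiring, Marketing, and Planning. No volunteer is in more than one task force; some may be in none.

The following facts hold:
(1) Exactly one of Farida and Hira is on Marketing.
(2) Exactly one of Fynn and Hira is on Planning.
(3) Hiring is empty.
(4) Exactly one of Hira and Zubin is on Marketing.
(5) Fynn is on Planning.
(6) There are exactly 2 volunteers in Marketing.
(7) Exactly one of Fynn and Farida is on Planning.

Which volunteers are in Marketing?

Marketing = {Farida, Zubin}

From (5): Fynn ∈ Planning.
(2) (exactly one): Hira ∉ Planning.
(3): Hiring already has 0, so the rest are out.
(7) (exactly one): Farida ∉ Planning.
Suppose Hira ∈ Marketing: no assignment then satisfies all the clues, so Hira ∉ Marketing.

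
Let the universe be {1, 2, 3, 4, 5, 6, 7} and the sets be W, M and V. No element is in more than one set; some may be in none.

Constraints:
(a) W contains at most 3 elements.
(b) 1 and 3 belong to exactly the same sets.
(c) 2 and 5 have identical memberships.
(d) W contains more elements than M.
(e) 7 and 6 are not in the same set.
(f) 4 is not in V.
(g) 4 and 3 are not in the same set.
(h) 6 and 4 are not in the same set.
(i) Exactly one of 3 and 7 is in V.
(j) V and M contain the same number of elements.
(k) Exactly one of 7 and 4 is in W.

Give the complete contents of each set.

W = {2, 4, 5}; M = {6}; V = {7}

From (f): 4 ∉ V.
Suppose 1 ∈ W: no assignment then satisfies all the clues, so 1 ∉ W.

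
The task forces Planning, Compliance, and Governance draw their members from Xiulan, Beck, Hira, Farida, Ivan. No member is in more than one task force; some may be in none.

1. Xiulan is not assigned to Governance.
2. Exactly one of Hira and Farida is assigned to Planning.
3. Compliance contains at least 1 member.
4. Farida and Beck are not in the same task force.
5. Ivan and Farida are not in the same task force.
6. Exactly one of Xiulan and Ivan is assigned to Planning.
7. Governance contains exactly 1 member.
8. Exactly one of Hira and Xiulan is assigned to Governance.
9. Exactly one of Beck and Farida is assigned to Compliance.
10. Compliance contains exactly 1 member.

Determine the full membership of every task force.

From (1): Xiulan ∉ Governance.
(8) (exactly one): Hira ∈ Governance.
(2) (exactly one): Farida ∈ Planning.
(4): Beck ∉ Planning.
(5): Ivan ∉ Planning.
(6) (exactly one): Xiulan ∈ Planning.
(7): Governance already has 1, so the rest are out.
(9) (exactly one): Beck ∈ Compliance.
(10): Compliance already has 1, so the rest are out.

Planning = {Farida, Xiulan}; Compliance = {Beck}; Governance = {Hira}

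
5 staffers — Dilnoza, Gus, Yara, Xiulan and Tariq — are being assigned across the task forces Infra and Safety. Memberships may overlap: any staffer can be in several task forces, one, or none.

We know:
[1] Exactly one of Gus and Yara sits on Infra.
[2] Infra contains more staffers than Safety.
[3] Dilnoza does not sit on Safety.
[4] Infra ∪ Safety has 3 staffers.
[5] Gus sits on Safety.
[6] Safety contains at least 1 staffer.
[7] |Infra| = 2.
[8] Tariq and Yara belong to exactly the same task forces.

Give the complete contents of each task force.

Infra = {Tariq, Yara}; Safety = {Gus}

From (3): Dilnoza ∉ Safety.
From (5): Gus ∈ Safety.
Suppose Dilnoza ∈ Infra: no assignment then satisfies all the clues, so Dilnoza ∉ Infra.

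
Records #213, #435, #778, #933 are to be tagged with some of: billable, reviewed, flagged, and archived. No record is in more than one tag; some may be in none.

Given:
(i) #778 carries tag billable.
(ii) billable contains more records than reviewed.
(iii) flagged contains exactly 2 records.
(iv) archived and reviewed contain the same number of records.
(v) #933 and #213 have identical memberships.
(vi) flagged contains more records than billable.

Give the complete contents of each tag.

billable = {#778}; reviewed = {}; flagged = {#213, #933}; archived = {}

From (i): #778 ∈ billable.
Suppose #213 ∈ billable: no assignment then satisfies all the clues, so #213 ∉ billable.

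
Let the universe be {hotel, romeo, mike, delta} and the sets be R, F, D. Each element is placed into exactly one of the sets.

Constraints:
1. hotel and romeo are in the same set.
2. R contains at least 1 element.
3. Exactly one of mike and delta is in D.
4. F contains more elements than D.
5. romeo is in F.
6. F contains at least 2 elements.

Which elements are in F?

F = {hotel, romeo}

From (5): romeo ∈ F.
(1): hotel matches romeo: hotel ∉ R.
(1): hotel matches romeo: hotel ∈ F.
Suppose mike ∈ F: no assignment then satisfies all the clues, so mike ∉ F.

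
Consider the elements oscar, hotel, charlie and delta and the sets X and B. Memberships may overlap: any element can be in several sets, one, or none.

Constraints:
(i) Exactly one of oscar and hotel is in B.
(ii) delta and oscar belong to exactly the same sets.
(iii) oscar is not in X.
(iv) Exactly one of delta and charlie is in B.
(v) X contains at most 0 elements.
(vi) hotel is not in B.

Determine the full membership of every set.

X = {}; B = {delta, oscar}

From (iii): oscar ∉ X.
From (vi): hotel ∉ B.
(i) (exactly one): oscar ∈ B.
(ii): delta matches oscar: delta ∉ X.
(ii): delta matches oscar: delta ∈ B.
(iv) (exactly one): charlie ∉ B.
(v): X already has 0, so the rest are out.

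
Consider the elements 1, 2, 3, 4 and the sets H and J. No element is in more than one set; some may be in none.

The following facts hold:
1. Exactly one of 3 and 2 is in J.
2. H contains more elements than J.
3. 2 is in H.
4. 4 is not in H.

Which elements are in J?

J = {3}

From (3): 2 ∈ H.
From (4): 4 ∉ H.
(1) (exactly one): 3 ∈ J.
Suppose 1 ∈ J: no assignment then satisfies all the clues, so 1 ∉ J.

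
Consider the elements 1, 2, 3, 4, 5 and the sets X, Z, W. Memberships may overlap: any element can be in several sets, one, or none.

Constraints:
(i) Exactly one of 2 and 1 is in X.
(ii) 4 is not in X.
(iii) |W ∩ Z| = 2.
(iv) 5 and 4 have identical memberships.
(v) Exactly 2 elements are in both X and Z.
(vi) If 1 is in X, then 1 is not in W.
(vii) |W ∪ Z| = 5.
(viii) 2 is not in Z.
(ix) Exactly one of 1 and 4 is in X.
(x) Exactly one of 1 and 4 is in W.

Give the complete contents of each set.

X = {1, 3}; Z = {1, 3, 4, 5}; W = {2, 4, 5}

From (ii): 4 ∉ X.
From (viii): 2 ∉ Z.
(iv): 5 matches 4: 5 ∉ X.
(ix) (exactly one): 1 ∈ X.
(i) (exactly one): 2 ∉ X.
(vi): 1 ∉ W.
(x) (exactly one): 4 ∈ W.
(iv): 5 matches 4: 5 ∈ W.
Suppose 1 ∉ Z: no assignment then satisfies all the clues, so 1 ∈ Z.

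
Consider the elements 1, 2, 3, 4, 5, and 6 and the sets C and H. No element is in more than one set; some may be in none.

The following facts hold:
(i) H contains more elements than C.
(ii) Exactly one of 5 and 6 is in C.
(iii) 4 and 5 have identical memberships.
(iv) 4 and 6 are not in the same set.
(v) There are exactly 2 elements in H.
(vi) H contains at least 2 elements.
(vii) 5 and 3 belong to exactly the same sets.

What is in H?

H = {1, 2}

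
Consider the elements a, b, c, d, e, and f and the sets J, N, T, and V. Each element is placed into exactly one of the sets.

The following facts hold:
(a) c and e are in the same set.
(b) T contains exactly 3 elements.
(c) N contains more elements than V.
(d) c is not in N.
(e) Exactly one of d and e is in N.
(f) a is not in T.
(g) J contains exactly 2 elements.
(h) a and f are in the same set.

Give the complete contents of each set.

J = {a, f}; N = {d}; T = {b, c, e}; V = {}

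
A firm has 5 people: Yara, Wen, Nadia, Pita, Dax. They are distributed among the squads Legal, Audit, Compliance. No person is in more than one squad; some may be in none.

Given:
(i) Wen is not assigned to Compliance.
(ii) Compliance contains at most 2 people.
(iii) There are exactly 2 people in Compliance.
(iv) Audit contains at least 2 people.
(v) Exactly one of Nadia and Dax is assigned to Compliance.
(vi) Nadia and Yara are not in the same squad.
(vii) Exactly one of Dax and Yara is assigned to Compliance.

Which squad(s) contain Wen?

Wen: Audit

From (i): Wen ∉ Compliance.
Suppose Wen ∈ Legal: no assignment then satisfies all the clues, so Wen ∉ Legal.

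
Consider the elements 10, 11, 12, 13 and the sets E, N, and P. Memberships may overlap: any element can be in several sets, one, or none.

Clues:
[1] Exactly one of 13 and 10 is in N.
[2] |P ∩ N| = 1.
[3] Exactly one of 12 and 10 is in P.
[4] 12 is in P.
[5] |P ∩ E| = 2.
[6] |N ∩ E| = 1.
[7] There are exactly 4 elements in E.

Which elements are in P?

P = {12, 13}

From (4): 12 ∈ P.
(3) (exactly one): 10 ∉ P.
(7): only 4 candidates remain for E, so all are in.
Suppose 11 ∈ P: no assignment then satisfies all the clues, so 11 ∉ P.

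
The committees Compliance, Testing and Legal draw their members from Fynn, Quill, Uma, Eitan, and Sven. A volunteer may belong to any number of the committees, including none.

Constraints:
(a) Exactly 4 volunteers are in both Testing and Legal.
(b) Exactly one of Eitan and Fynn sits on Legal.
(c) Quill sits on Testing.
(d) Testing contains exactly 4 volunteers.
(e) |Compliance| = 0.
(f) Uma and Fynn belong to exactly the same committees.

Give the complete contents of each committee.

From (c): Quill ∈ Testing.
(e): Compliance already has 0, so the rest are out.
Suppose Fynn ∉ Testing: no assignment then satisfies all the clues, so Fynn ∈ Testing.

Compliance = {}; Testing = {Fynn, Quill, Sven, Uma}; Legal = {Fynn, Quill, Sven, Uma}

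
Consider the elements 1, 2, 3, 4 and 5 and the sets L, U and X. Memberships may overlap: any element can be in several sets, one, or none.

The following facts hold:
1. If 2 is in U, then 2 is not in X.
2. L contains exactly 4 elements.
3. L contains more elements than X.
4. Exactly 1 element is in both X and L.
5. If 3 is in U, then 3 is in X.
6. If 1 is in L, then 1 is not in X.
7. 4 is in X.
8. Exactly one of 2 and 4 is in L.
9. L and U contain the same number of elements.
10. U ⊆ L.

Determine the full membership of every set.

L = {1, 2, 3, 5}; U = {1, 2, 3, 5}; X = {3, 4}

From (7): 4 ∈ X.
Suppose 1 ∉ L: no assignment then satisfies all the clues, so 1 ∈ L.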